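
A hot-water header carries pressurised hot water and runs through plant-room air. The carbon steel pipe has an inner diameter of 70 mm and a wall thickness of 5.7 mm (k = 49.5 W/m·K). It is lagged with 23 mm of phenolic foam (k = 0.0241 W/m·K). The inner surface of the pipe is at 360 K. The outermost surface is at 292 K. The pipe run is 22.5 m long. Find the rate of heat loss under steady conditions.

Q ≈ 517 W

Per-layer cylindrical resistances, series-summed:
R_carbon steel pipe wall = ln(40.7/35)/(2π×49.5×22.5) = 2.156×10^-5 K/W
R_phenolic foam = ln(63.7/40.7)/(2π×0.0241×22.5) = 0.1315 K/W
R_total = 0.1315 K/W
Q = ΔT/R_total = 68/0.1315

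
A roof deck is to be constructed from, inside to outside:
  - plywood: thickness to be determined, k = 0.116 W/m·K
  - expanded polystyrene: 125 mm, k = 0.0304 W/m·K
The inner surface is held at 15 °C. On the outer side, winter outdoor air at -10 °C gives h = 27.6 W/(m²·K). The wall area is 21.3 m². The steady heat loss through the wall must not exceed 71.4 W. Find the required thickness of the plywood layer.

L ≈ 384 mm

Model the wall as resistances in series:
R_expanded polystyrene = L/(kA) = 0.125/(0.0304×21.3) = 0.193 K/W
R_outer film = 1/(h_o·A) = 1/(27.6×21.3) = 0.001701 K/W
Sum of the known resistances R_other = 0.1947 K/W
Required total resistance R_tot = ΔT/Q_allow = 25/71.4 = 0.3501 K/W
R_plywood = R_tot − R_other = 0.1554 K/W
L = R·k·A = 0.1554×0.116×21.3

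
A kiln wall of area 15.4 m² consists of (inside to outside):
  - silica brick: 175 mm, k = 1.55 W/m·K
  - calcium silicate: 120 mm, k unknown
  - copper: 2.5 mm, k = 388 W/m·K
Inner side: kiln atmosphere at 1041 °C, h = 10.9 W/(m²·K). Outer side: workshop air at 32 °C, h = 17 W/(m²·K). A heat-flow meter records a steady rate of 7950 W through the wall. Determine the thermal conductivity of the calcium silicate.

Thermal resistances in series:
R_inner film = 1/(h_i·A) = 1/(10.9×15.4) = 0.005957 K/W
R_silica brick = L/(kA) = 0.175/(1.55×15.4) = 0.007331 K/W
R_copper = L/(kA) = 0.0025/(388×15.4) = 4.184×10^-7 K/W
R_outer film = 1/(h_o·A) = 1/(17×15.4) = 0.00382 K/W
Sum of known resistances R_other = 0.01711 K/W
Total R = ΔT/Q = 1009/7950 = 0.1269 K/W
R_calcium silicate = R_total − R_other = 0.1098 K/W
k = L/(R·A) = 0.12/(0.1098×15.4)

k ≈ 0.071 W/(m·K)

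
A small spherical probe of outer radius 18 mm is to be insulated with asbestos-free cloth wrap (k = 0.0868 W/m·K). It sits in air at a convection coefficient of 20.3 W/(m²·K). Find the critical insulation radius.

r_cr ≈ 8.55 mm

For a sphere r_cr = 2k/h = 2×0.0868/20.3
r_cr = 8.55 mm; since the bare radius (18 mm) is above r_cr, any added insulation will reduce heat loss.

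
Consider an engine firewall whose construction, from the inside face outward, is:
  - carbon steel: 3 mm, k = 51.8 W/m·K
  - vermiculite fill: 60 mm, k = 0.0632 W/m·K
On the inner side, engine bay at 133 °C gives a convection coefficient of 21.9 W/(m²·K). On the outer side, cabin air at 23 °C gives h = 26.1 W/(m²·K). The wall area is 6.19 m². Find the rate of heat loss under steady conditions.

Q ≈ 659 W

Treating each layer as a thermal resistance in series:
R_inner film = 1/(h_i·A) = 1/(21.9×6.19) = 0.007377 K/W
R_carbon steel = L/(kA) = 0.003/(51.8×6.19) = 9.356×10^-6 K/W
R_vermiculite fill = L/(kA) = 0.06/(0.0632×6.19) = 0.1534 K/W
R_outer film = 1/(h_o·A) = 1/(26.1×6.19) = 0.00619 K/W
R_total = 0.1669 K/W
Q = ΔT / R_total = 110 / 0.1669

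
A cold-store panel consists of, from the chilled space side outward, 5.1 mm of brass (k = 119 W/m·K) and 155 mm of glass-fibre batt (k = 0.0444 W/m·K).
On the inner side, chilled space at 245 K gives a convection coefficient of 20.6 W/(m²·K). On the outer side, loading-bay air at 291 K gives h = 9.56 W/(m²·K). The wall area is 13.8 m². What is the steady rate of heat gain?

Q ≈ 174 W

Model the wall as resistances in series:
R_inner film = 1/(h_i·A) = 1/(20.6×13.8) = 0.003518 K/W
R_brass = L/(kA) = 0.0051/(119×13.8) = 3.106×10^-6 K/W
R_glass-fibre batt = L/(kA) = 0.155/(0.0444×13.8) = 0.253 K/W
R_outer film = 1/(h_o·A) = 1/(9.56×13.8) = 0.00758 K/W
R_total = 0.2641 K/W
Q = ΔT / R_total = 46 / 0.2641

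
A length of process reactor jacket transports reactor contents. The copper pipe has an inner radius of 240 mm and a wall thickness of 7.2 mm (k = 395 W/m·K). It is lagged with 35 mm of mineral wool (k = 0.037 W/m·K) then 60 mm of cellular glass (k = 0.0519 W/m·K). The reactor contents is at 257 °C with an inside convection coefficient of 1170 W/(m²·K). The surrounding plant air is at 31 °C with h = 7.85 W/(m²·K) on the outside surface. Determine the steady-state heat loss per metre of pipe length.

Per-layer cylindrical resistances, series-summed:
R_inner film = 1/(h_i·2πr₁L) = 1/(1170×2π×0.24×1) = 5.668×10^-4 K/W
R_copper pipe wall = ln(247.2/240)/(2π×395×1) = 1.191×10^-5 K/W
R_mineral wool = ln(282.2/247.2)/(2π×0.037×1) = 0.5696 K/W
R_cellular glass = ln(342.2/282.2)/(2π×0.0519×1) = 0.5912 K/W
R_outer film = 1/(h_o·2πr_oL) = 1/(7.85×2π×0.3422×1) = 0.05925 K/W
R_total = 1.221 K/W
Q = ΔT/R_total = 226/1.221

q′ ≈ 185 W/m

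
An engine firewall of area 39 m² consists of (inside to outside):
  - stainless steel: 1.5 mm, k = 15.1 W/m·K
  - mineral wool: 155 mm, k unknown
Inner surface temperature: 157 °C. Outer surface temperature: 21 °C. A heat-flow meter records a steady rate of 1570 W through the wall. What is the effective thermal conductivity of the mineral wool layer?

Treating each layer as a thermal resistance in series:
R_stainless steel = L/(kA) = 0.0015/(15.1×39) = 2.547×10^-6 K/W
Sum of known resistances R_other = 2.547×10^-6 K/W
Total R = ΔT/Q = 136/1570 = 0.08662 K/W
R_mineral wool = R_total − R_other = 0.08662 K/W
k = L/(R·A) = 0.155/(0.08662×39)

k ≈ 0.0459 W/(m·K)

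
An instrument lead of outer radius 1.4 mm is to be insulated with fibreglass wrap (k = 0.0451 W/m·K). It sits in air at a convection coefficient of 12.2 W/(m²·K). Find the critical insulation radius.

For a cylinder r_cr = k/h = 0.0451/12.2
r_cr = 3.7 mm; since the bare radius (1.4 mm) is below r_cr, adding a thin layer of insulation will *increase* heat loss.

r_cr ≈ 3.7 mm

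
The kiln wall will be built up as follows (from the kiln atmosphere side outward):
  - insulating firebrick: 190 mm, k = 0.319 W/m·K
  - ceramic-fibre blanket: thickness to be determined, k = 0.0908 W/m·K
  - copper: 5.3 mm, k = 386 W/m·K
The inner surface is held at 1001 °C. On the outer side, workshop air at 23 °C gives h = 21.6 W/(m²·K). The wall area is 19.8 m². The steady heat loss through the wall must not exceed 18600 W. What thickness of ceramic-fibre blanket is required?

Using the resistance-network approach (series):
R_insulating firebrick = L/(kA) = 0.19/(0.319×19.8) = 0.03008 K/W
R_copper = L/(kA) = 0.0053/(386×19.8) = 6.935×10^-7 K/W
R_outer film = 1/(h_o·A) = 1/(21.6×19.8) = 0.002338 K/W
Sum of the known resistances R_other = 0.03242 K/W
Required total resistance R_tot = ΔT/Q_allow = 978/18600 = 0.05258 K/W
R_ceramic-fibre blanket = R_tot − R_other = 0.02016 K/W
L = R·k·A = 0.02016×0.0908×19.8

L ≈ 36.2 mm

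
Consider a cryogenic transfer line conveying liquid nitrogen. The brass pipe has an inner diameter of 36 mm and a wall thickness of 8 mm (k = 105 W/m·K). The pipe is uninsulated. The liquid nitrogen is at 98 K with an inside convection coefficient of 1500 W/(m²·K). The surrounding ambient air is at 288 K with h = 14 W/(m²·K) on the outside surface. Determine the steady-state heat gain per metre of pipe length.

Cylindrical conduction, so R = ln(r₂/r₁)/(2πkL) per layer, in series:
R_inner film = 1/(h_i·2πr₁L) = 1/(1500×2π×0.018×1) = 0.005895 K/W
R_brass pipe wall = ln(26/18)/(2π×105×1) = 5.574×10^-4 K/W
R_outer film = 1/(h_o·2πr_oL) = 1/(14×2π×0.026×1) = 0.4372 K/W
R_total = 0.4437 K/W
Q = ΔT/R_total = 190/0.4437

q′ ≈ 428 W/m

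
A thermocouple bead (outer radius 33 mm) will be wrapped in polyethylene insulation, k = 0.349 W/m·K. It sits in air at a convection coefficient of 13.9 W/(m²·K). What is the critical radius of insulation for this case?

For a sphere r_cr = 2k/h = 2×0.349/13.9
r_cr = 50.2 mm; since the bare radius (33 mm) is below r_cr, adding a thin layer of insulation will *increase* heat loss.

r_cr ≈ 50.2 mm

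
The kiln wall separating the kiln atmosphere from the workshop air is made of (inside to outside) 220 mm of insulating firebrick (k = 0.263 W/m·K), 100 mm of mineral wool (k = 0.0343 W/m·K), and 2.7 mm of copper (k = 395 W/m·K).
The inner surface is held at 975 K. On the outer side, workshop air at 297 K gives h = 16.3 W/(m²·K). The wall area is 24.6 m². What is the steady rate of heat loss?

Q ≈ 4370 W

Thermal resistances in series:
R_insulating firebrick = L/(kA) = 0.22/(0.263×24.6) = 0.034 K/W
R_mineral wool = L/(kA) = 0.1/(0.0343×24.6) = 0.1185 K/W
R_copper = L/(kA) = 0.0027/(395×24.6) = 2.779×10^-7 K/W
R_outer film = 1/(h_o·A) = 1/(16.3×24.6) = 0.002494 K/W
R_total = 0.155 K/W
Q = ΔT / R_total = 678 / 0.155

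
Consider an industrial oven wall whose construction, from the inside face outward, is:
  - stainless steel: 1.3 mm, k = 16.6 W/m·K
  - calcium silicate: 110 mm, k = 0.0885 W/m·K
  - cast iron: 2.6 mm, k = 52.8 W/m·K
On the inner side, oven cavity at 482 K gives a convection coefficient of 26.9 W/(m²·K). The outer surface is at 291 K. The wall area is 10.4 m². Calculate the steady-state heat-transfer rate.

Q ≈ 1550 W

Using the resistance-network approach (series):
R_inner film = 1/(h_i·A) = 1/(26.9×10.4) = 0.003574 K/W
R_stainless steel = L/(kA) = 0.0013/(16.6×10.4) = 7.53×10^-6 K/W
R_calcium silicate = L/(kA) = 0.11/(0.0885×10.4) = 0.1195 K/W
R_cast iron = L/(kA) = 0.0026/(52.8×10.4) = 4.735×10^-6 K/W
R_total = 0.1231 K/W
Q = ΔT / R_total = 191 / 0.1231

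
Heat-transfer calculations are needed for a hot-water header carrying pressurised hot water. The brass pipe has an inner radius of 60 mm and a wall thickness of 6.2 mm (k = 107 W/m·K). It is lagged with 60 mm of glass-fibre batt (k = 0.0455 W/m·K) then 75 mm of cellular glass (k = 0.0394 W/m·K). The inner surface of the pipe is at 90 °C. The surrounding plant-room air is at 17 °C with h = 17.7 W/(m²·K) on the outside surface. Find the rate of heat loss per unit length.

Per-layer cylindrical resistances, series-summed:
R_brass pipe wall = ln(66.2/60)/(2π×107×1) = 1.463×10^-4 K/W
R_glass-fibre batt = ln(126.2/66.2)/(2π×0.0455×1) = 2.257 K/W
R_cellular glass = ln(201.2/126.2)/(2π×0.0394×1) = 1.884 K/W
R_outer film = 1/(h_o·2πr_oL) = 1/(17.7×2π×0.2012×1) = 0.04469 K/W
R_total = 4.186 K/W
Q = ΔT/R_total = 73/4.186

q′ ≈ 17.4 W/m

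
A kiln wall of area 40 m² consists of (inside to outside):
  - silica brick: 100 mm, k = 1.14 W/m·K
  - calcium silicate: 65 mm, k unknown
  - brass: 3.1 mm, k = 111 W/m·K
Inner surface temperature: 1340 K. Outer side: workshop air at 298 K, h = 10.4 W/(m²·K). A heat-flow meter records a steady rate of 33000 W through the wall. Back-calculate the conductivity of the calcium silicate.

k ≈ 0.0602 W/(m·K)

Treating each layer as a thermal resistance in series:
R_silica brick = L/(kA) = 0.1/(1.14×40) = 0.002193 K/W
R_brass = L/(kA) = 0.0031/(111×40) = 6.982×10^-7 K/W
R_outer film = 1/(h_o·A) = 1/(10.4×40) = 0.002404 K/W
Sum of known resistances R_other = 0.004598 K/W
Total R = ΔT/Q = 1042/33000 = 0.03158 K/W
R_calcium silicate = R_total − R_other = 0.02698 K/W
k = L/(R·A) = 0.065/(0.02698×40)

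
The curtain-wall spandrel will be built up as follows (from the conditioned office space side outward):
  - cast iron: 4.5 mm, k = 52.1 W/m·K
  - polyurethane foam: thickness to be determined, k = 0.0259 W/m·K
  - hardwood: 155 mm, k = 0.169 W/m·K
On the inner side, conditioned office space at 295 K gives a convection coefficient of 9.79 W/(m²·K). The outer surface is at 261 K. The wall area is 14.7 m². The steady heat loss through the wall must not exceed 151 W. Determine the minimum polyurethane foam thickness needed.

L ≈ 59.3 mm

Model the wall as resistances in series:
R_inner film = 1/(h_i·A) = 1/(9.79×14.7) = 0.006949 K/W
R_cast iron = L/(kA) = 0.0045/(52.1×14.7) = 5.876×10^-6 K/W
R_hardwood = L/(kA) = 0.155/(0.169×14.7) = 0.06239 K/W
Sum of the known resistances R_other = 0.06935 K/W
Required total resistance R_tot = ΔT/Q_allow = 34/151 = 0.2252 K/W
R_polyurethane foam = R_tot − R_other = 0.1558 K/W
L = R·k·A = 0.1558×0.0259×14.7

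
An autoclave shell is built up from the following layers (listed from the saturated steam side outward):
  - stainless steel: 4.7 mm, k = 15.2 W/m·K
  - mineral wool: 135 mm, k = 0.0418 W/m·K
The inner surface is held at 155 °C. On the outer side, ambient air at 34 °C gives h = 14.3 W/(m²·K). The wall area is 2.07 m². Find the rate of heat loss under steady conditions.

Q ≈ 75.9 W

Series thermal resistances:
R_stainless steel = L/(kA) = 0.0047/(15.2×2.07) = 1.494×10^-4 K/W
R_mineral wool = L/(kA) = 0.135/(0.0418×2.07) = 1.56 K/W
R_outer film = 1/(h_o·A) = 1/(14.3×2.07) = 0.03378 K/W
R_total = 1.594 K/W
Q = ΔT / R_total = 121 / 1.594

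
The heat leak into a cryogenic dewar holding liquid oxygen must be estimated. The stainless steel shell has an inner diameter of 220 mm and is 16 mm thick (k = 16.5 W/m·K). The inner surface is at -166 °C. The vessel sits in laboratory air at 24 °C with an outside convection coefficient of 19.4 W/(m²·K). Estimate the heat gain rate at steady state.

For a spherical shell R = (1/r₁ − 1/r₂)/(4πk); film R = 1/(h·4πr²). In series:
R_stainless steel shell = (1/0.11 − 1/0.126)/(4π×16.5) = 0.005568 K/W
R_outer film = 1/(h·4πr_o²) = 1/(19.4×4π×0.126²) = 0.2584 K/W
R_total = 0.2639 K/W
Q = ΔT/R_total = 190/0.2639

Q ≈ 720 W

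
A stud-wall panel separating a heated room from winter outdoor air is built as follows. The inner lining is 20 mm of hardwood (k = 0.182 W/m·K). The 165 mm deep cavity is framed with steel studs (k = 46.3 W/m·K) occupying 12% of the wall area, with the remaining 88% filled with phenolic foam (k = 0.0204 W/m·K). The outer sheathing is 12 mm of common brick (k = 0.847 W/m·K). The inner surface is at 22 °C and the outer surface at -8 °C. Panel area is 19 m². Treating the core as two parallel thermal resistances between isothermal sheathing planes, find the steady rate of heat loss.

Sheathing layers in series; stud and cavity paths in parallel between them.
R_inner = 0.02/(0.182×19) = 0.005784 K/W
R_stud  = 0.165/(46.3×0.12×19) = 0.001563 K/W
R_cav   = 0.165/(0.0204×0.88×19) = 0.4837 K/W
1/R_core = 1/R_stud + 1/R_cav → R_core = 0.001558 K/W
R_outer = 0.012/(0.847×19) = 7.457×10^-4 K/W
R_total = 0.008087 K/W
Q = ΔT/R_total = 30/0.008087

Q ≈ 3710 W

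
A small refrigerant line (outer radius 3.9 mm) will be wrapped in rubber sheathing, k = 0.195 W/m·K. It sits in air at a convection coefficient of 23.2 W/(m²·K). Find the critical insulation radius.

For a cylinder r_cr = k/h = 0.195/23.2
r_cr = 8.41 mm; since the bare radius (3.9 mm) is below r_cr, adding a thin layer of insulation will *increase* heat loss.

r_cr ≈ 8.41 mm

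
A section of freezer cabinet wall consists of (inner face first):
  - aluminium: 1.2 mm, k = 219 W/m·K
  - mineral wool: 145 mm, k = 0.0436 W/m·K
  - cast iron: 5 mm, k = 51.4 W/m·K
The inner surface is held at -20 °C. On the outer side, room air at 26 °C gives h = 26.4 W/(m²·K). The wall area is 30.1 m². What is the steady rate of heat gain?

Q ≈ 412 W

Thermal resistances in series:
R_aluminium = L/(kA) = 0.0012/(219×30.1) = 1.82×10^-7 K/W
R_mineral wool = L/(kA) = 0.145/(0.0436×30.1) = 0.1105 K/W
R_cast iron = L/(kA) = 0.005/(51.4×30.1) = 3.232×10^-6 K/W
R_outer film = 1/(h_o·A) = 1/(26.4×30.1) = 0.001258 K/W
R_total = 0.1117 K/W
Q = ΔT / R_total = 46 / 0.1117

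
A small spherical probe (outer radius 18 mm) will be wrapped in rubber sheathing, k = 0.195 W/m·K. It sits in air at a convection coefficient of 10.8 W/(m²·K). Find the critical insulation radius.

For a sphere r_cr = 2k/h = 2×0.195/10.8
r_cr = 36.1 mm; since the bare radius (18 mm) is below r_cr, adding a thin layer of insulation will *increase* heat loss.

r_cr ≈ 36.1 mm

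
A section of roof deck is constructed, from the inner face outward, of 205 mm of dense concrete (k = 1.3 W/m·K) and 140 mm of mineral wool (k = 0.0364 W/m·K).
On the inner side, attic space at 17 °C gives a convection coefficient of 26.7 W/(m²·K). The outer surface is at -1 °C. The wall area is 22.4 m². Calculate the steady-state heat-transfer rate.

Q ≈ 99.8 W

Model the wall as resistances in series:
R_inner film = 1/(h_i·A) = 1/(26.7×22.4) = 0.001672 K/W
R_dense concrete = L/(kA) = 0.205/(1.3×22.4) = 0.00704 K/W
R_mineral wool = L/(kA) = 0.14/(0.0364×22.4) = 0.1717 K/W
R_total = 0.1804 K/W
Q = ΔT / R_total = 18 / 0.1804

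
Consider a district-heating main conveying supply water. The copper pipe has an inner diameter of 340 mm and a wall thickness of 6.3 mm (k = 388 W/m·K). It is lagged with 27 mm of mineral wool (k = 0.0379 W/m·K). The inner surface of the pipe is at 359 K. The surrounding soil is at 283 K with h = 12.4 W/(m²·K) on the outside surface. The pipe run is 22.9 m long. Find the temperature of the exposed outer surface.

T ≈ 290 K

Radial resistances (cylindrical: R_cond = ln(r_o/r_i)/(2πkL), R_conv = 1/(h·2πrL)):
R_copper pipe wall = ln(176.3/170)/(2π×388×22.9) = 6.518×10^-7 K/W
R_mineral wool = ln(203.3/176.3)/(2π×0.0379×22.9) = 0.02613 K/W
R_outer film = 1/(h_o·2πr_oL) = 1/(12.4×2π×0.2033×22.9) = 0.002757 K/W
R_total = 0.02889 K/W
Q = ΔT/R_total = 76/0.02889
Q = 2630 W
T_interface = T_inner − Q·ΣR(inner→interface) = 359 − 2630×0.02613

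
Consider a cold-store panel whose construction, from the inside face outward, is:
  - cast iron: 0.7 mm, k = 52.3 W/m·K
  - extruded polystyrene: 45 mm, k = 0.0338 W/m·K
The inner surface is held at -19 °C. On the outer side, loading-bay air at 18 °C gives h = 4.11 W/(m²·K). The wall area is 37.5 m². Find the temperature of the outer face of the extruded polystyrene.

T ≈ 12.3 °C

Treating each layer as a thermal resistance in series:
R_cast iron = L/(kA) = 0.0007/(52.3×37.5) = 3.569×10^-7 K/W
R_extruded polystyrene = L/(kA) = 0.045/(0.0338×37.5) = 0.0355 K/W
R_outer film = 1/(h_o·A) = 1/(4.11×37.5) = 0.006488 K/W
R_total = 0.04199 K/W;  Q = ΔT/R_total = 37/0.04199 = 881.1 W
T_interface = T_inner + Q·ΣR(inner→interface) = -19 + 881×0.0355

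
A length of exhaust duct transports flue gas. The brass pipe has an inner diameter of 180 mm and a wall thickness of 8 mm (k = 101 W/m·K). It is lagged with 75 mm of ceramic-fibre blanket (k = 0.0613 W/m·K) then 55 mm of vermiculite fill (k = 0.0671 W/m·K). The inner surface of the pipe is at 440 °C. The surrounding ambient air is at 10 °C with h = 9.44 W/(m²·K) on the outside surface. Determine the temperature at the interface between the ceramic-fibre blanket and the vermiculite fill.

T ≈ 152 °C

Radial resistances (cylindrical: R_cond = ln(r_o/r_i)/(2πkL), R_conv = 1/(h·2πrL)):
R_brass pipe wall = ln(98/90)/(2π×101×1) = 1.342×10^-4 K/W
R_ceramic-fibre blanket = ln(173/98)/(2π×0.0613×1) = 1.476 K/W
R_vermiculite fill = ln(228/173)/(2π×0.0671×1) = 0.6548 K/W
R_outer film = 1/(h_o·2πr_oL) = 1/(9.44×2π×0.228×1) = 0.07395 K/W
R_total = 2.204 K/W
Q = ΔT/R_total = 430/2.204
Q = 195 W/m
T_interface = T_inner − Q·ΣR(inner→interface) = 440 − 195×1.476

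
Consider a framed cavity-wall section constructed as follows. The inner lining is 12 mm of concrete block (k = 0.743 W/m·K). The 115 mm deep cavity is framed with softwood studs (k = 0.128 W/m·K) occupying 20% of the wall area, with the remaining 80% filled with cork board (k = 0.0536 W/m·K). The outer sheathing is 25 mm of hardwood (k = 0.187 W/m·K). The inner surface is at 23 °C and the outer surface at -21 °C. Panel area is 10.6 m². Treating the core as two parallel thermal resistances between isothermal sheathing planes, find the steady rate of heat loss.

Q ≈ 255 W

Sheathing layers in series; stud and cavity paths in parallel between them.
R_inner = 0.012/(0.743×10.6) = 0.001524 K/W
R_stud  = 0.115/(0.128×0.2×10.6) = 0.4238 K/W
R_cav   = 0.115/(0.0536×0.8×10.6) = 0.253 K/W
1/R_core = 1/R_stud + 1/R_cav → R_core = 0.1584 K/W
R_outer = 0.025/(0.187×10.6) = 0.01261 K/W
R_total = 0.1726 K/W
Q = ΔT/R_total = 44/0.1726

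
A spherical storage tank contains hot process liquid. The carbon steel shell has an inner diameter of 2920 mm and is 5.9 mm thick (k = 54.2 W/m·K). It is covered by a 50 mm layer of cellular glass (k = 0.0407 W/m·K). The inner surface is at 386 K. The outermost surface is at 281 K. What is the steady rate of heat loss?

Q ≈ 2390 W

For a spherical shell R = (1/r₁ − 1/r₂)/(4πk); film R = 1/(h·4πr²). In series:
R_carbon steel shell = (1/1.46 − 1/1.4659)/(4π×54.2) = 4.047×10^-6 K/W
R_cellular glass = (1/1.4659 − 1/1.5159)/(4π×0.0407) = 0.04399 K/W
R_total = 0.044 K/W
Q = ΔT/R_total = 105/0.044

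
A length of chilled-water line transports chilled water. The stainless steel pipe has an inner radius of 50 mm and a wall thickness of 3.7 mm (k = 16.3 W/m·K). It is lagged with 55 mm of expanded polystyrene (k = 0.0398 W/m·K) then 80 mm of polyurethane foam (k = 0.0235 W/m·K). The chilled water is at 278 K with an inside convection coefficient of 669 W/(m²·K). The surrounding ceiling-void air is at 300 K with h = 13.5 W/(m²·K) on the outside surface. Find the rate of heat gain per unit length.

Treating each annulus and film as a series resistance:
R_inner film = 1/(h_i·2πr₁L) = 1/(669×2π×0.05×1) = 0.004758 K/W
R_stainless steel pipe wall = ln(53.7/50)/(2π×16.3×1) = 6.971×10^-4 K/W
R_expanded polystyrene = ln(108.7/53.7)/(2π×0.0398×1) = 2.82 K/W
R_polyurethane foam = ln(188.7/108.7)/(2π×0.0235×1) = 3.736 K/W
R_outer film = 1/(h_o·2πr_oL) = 1/(13.5×2π×0.1887×1) = 0.06248 K/W
R_total = 6.623 K/W
Q = ΔT/R_total = 22/6.623

q′ ≈ 3.32 W/m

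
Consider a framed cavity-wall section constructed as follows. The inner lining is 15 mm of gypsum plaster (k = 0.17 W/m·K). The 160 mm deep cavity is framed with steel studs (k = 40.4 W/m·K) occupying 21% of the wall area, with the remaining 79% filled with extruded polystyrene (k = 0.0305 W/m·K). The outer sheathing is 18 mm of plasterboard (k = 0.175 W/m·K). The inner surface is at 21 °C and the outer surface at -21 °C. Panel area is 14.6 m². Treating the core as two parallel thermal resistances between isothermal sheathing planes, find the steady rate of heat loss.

Sheathing layers in series; stud and cavity paths in parallel between them.
R_inner = 0.015/(0.17×14.6) = 0.006044 K/W
R_stud  = 0.16/(40.4×0.21×14.6) = 0.001292 K/W
R_cav   = 0.16/(0.0305×0.79×14.6) = 0.4548 K/W
1/R_core = 1/R_stud + 1/R_cav → R_core = 0.001288 K/W
R_outer = 0.018/(0.175×14.6) = 0.007045 K/W
R_total = 0.01438 K/W
Q = ΔT/R_total = 42/0.01438

Q ≈ 2920 W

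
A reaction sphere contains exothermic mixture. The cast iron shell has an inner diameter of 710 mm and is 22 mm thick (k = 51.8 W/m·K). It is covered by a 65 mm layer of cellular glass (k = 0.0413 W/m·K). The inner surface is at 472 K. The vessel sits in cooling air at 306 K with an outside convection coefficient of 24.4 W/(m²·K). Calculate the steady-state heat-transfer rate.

Q ≈ 216 W

For a spherical shell R = (1/r₁ − 1/r₂)/(4πk); film R = 1/(h·4πr²). In series:
R_cast iron shell = (1/0.355 − 1/0.377)/(4π×51.8) = 2.525×10^-4 K/W
R_cellular glass = (1/0.377 − 1/0.442)/(4π×0.0413) = 0.7516 K/W
R_outer film = 1/(h·4πr_o²) = 1/(24.4×4π×0.442²) = 0.01669 K/W
R_total = 0.7686 K/W
Q = ΔT/R_total = 166/0.7686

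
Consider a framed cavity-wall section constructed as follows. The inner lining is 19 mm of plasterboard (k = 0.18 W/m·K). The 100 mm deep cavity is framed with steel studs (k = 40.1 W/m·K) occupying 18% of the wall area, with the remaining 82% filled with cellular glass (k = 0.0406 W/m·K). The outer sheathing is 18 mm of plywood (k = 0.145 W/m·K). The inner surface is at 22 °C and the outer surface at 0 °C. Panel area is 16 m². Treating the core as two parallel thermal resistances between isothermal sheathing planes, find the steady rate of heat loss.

Sheathing layers in series; stud and cavity paths in parallel between them.
R_inner = 0.019/(0.18×16) = 0.006597 K/W
R_stud  = 0.1/(40.1×0.18×16) = 8.659×10^-4 K/W
R_cav   = 0.1/(0.0406×0.82×16) = 0.1877 K/W
1/R_core = 1/R_stud + 1/R_cav → R_core = 8.619×10^-4 K/W
R_outer = 0.018/(0.145×16) = 0.007759 K/W
R_total = 0.01522 K/W
Q = ΔT/R_total = 22/0.01522

Q ≈ 1450 W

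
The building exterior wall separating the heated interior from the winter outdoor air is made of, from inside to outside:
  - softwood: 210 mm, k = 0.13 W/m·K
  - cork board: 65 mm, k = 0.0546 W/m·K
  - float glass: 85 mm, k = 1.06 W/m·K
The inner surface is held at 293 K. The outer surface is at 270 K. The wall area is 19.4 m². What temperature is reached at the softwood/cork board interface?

T ≈ 280 K

Using the resistance-network approach (series):
R_softwood = L/(kA) = 0.21/(0.13×19.4) = 0.08327 K/W
R_cork board = L/(kA) = 0.065/(0.0546×19.4) = 0.06136 K/W
R_float glass = L/(kA) = 0.085/(1.06×19.4) = 0.004133 K/W
R_total = 0.1488 K/W;  Q = ΔT/R_total = 23/0.1488 = 154.6 W
T_interface = T_inner − Q·ΣR(inner→interface) = 293 − 155×0.08327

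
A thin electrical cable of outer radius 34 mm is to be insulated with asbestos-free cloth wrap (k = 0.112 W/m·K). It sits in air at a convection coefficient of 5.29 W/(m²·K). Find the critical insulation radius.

For a cylinder r_cr = k/h = 0.112/5.29
r_cr = 21.2 mm; since the bare radius (34 mm) is above r_cr, any added insulation will reduce heat loss.

r_cr ≈ 21.2 mm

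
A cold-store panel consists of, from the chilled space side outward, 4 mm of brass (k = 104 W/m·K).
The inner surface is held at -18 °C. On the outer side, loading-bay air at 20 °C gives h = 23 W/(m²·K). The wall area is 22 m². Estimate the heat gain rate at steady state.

Thermal resistances in series:
R_brass = L/(kA) = 0.004/(104×22) = 1.748×10^-6 K/W
R_outer film = 1/(h_o·A) = 1/(23×22) = 0.001976 K/W
R_total = 0.001978 K/W
Q = ΔT / R_total = 38 / 0.001978

Q ≈ 19200 W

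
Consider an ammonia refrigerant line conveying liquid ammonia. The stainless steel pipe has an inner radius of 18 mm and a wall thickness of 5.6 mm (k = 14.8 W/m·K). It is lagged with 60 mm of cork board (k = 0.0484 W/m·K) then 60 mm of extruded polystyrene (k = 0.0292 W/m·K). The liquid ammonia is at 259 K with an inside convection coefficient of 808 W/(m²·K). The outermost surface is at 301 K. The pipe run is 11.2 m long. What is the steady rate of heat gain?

Q ≈ 66.1 W

Cylindrical conduction, so R = ln(r₂/r₁)/(2πkL) per layer, in series:
R_inner film = 1/(h_i·2πr₁L) = 1/(808×2π×0.018×11.2) = 9.771×10^-4 K/W
R_stainless steel pipe wall = ln(23.6/18)/(2π×14.8×11.2) = 2.601×10^-4 K/W
R_cork board = ln(83.6/23.6)/(2π×0.0484×11.2) = 0.3713 K/W
R_extruded polystyrene = ln(143.6/83.6)/(2π×0.0292×11.2) = 0.2633 K/W
R_total = 0.6359 K/W
Q = ΔT/R_total = 42/0.6359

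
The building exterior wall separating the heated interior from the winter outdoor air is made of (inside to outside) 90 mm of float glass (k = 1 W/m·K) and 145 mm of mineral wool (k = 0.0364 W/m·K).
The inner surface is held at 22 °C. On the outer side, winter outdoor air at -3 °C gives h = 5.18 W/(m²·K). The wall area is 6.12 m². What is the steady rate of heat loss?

Q ≈ 35.9 W

Series thermal resistances:
R_float glass = L/(kA) = 0.09/(1×6.12) = 0.01471 K/W
R_mineral wool = L/(kA) = 0.145/(0.0364×6.12) = 0.6509 K/W
R_outer film = 1/(h_o·A) = 1/(5.18×6.12) = 0.03154 K/W
R_total = 0.6972 K/W
Q = ΔT / R_total = 25 / 0.6972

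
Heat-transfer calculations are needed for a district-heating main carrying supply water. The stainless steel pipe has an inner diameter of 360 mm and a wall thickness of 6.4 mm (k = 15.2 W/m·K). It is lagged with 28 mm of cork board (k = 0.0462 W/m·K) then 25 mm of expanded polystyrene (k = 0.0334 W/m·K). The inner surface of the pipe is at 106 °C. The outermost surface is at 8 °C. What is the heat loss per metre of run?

For a radial system each layer contributes R = ln(r_out/r_in)/(2πkL); films add R = 1/(hA).
R_stainless steel pipe wall = ln(186.4/180)/(2π×15.2×1) = 3.658×10^-4 K/W
R_cork board = ln(214.4/186.4)/(2π×0.0462×1) = 0.4821 K/W
R_expanded polystyrene = ln(239.4/214.4)/(2π×0.0334×1) = 0.5256 K/W
R_total = 1.008 K/W
Q = ΔT/R_total = 98/1.008

q′ ≈ 97.2 W/m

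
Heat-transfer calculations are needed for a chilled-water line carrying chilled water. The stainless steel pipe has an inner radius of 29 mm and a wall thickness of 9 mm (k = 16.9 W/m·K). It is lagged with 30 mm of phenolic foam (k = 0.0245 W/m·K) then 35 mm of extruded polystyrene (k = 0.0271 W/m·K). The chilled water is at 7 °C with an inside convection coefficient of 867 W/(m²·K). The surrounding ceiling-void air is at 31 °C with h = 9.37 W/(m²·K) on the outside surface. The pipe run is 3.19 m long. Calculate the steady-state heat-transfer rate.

Radial resistances (cylindrical: R_cond = ln(r_o/r_i)/(2πkL), R_conv = 1/(h·2πrL)):
R_inner film = 1/(h_i·2πr₁L) = 1/(867×2π×0.029×3.19) = 0.001984 K/W
R_stainless steel pipe wall = ln(38/29)/(2π×16.9×3.19) = 7.979×10^-4 K/W
R_phenolic foam = ln(68/38)/(2π×0.0245×3.19) = 1.185 K/W
R_extruded polystyrene = ln(103/68)/(2π×0.0271×3.19) = 0.7644 K/W
R_outer film = 1/(h_o·2πr_oL) = 1/(9.37×2π×0.103×3.19) = 0.0517 K/W
R_total = 2.004 K/W
Q = ΔT/R_total = 24/2.004

Q ≈ 12 W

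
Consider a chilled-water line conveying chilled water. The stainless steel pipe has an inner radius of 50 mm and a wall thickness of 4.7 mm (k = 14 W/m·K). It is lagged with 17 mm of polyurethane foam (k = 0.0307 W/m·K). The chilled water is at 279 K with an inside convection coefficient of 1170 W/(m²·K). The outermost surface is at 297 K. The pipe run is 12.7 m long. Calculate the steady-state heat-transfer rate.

For a radial system each layer contributes R = ln(r_out/r_in)/(2πkL); films add R = 1/(hA).
R_inner film = 1/(h_i·2πr₁L) = 1/(1170×2π×0.05×12.7) = 2.142×10^-4 K/W
R_stainless steel pipe wall = ln(54.7/50)/(2π×14×12.7) = 8.042×10^-5 K/W
R_polyurethane foam = ln(71.7/54.7)/(2π×0.0307×12.7) = 0.1105 K/W
R_total = 0.1108 K/W
Q = ΔT/R_total = 18/0.1108

Q ≈ 163 W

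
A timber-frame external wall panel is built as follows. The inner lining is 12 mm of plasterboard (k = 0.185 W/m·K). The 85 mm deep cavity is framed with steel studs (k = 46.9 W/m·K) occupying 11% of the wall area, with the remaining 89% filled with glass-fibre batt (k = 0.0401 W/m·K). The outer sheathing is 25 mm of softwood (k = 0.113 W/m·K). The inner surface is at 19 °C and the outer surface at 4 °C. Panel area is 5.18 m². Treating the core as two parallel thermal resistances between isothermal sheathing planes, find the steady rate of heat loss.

Sheathing layers in series; stud and cavity paths in parallel between them.
R_inner = 0.012/(0.185×5.18) = 0.01252 K/W
R_stud  = 0.085/(46.9×0.11×5.18) = 0.003181 K/W
R_cav   = 0.085/(0.0401×0.89×5.18) = 0.4598 K/W
1/R_core = 1/R_stud + 1/R_cav → R_core = 0.003159 K/W
R_outer = 0.025/(0.113×5.18) = 0.04271 K/W
R_total = 0.05839 K/W
Q = ΔT/R_total = 15/0.05839

Q ≈ 257 W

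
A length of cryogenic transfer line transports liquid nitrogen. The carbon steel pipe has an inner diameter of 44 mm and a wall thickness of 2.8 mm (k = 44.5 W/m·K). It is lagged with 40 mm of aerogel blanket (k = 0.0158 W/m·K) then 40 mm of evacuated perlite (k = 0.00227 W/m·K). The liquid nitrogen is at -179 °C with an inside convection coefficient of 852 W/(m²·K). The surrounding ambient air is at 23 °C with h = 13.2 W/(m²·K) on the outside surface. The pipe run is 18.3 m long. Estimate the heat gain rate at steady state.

Q ≈ 85 W

Cylindrical conduction, so R = ln(r₂/r₁)/(2πkL) per layer, in series:
R_inner film = 1/(h_i·2πr₁L) = 1/(852×2π×0.022×18.3) = 4.64×10^-4 K/W
R_carbon steel pipe wall = ln(24.8/22)/(2π×44.5×18.3) = 2.341×10^-5 K/W
R_aerogel blanket = ln(64.8/24.8)/(2π×0.0158×18.3) = 0.5287 K/W
R_evacuated perlite = ln(104.8/64.8)/(2π×0.00227×18.3) = 1.842 K/W
R_outer film = 1/(h_o·2πr_oL) = 1/(13.2×2π×0.1048×18.3) = 0.006287 K/W
R_total = 2.377 K/W
Q = ΔT/R_total = 202/2.377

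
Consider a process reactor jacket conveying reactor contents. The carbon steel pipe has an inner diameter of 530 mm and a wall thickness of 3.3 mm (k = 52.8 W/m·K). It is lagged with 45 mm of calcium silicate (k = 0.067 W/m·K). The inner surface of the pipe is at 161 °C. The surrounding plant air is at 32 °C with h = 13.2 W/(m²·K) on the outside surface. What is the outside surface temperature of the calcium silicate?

Radial resistances (cylindrical: R_cond = ln(r_o/r_i)/(2πkL), R_conv = 1/(h·2πrL)):
R_carbon steel pipe wall = ln(268.3/265)/(2π×52.8×1) = 3.73×10^-5 K/W
R_calcium silicate = ln(313.3/268.3)/(2π×0.067×1) = 0.3683 K/W
R_outer film = 1/(h_o·2πr_oL) = 1/(13.2×2π×0.3133×1) = 0.03848 K/W
R_total = 0.4068 K/W
Q = ΔT/R_total = 129/0.4068
Q = 317 W/m
T_interface = T_inner − Q·ΣR(inner→interface) = 161 − 317×0.3684

T ≈ 44.2 °C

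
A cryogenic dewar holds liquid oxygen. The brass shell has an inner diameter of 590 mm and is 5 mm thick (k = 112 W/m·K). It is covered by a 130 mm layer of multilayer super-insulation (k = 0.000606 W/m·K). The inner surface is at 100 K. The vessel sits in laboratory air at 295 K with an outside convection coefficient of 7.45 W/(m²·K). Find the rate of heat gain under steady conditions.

Q ≈ 1.47 W

Spherical conduction: R = (1/r_in − 1/r_out)/(4πk) per layer; series-sum.
R_brass shell = (1/0.295 − 1/0.3)/(4π×112) = 4.014×10^-5 K/W
R_multilayer super-insulation = (1/0.3 − 1/0.43)/(4π×0.000606) = 132.3 K/W
R_outer film = 1/(h·4πr_o²) = 1/(7.45×4π×0.43²) = 0.05777 K/W
R_total = 132.4 K/W
Q = ΔT/R_total = 195/132.4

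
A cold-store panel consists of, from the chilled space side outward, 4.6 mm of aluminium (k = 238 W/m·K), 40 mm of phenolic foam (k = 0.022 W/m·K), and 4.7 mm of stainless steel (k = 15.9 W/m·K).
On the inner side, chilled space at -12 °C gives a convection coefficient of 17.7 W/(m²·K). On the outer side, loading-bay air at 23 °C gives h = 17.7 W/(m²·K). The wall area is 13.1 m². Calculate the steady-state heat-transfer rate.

Series thermal resistances:
R_inner film = 1/(h_i·A) = 1/(17.7×13.1) = 0.004313 K/W
R_aluminium = L/(kA) = 0.0046/(238×13.1) = 1.475×10^-6 K/W
R_phenolic foam = L/(kA) = 0.04/(0.022×13.1) = 0.1388 K/W
R_stainless steel = L/(kA) = 0.0047/(15.9×13.1) = 2.256×10^-5 K/W
R_outer film = 1/(h_o·A) = 1/(17.7×13.1) = 0.004313 K/W
R_total = 0.1474 K/W
Q = ΔT / R_total = 35 / 0.1474

Q ≈ 237 W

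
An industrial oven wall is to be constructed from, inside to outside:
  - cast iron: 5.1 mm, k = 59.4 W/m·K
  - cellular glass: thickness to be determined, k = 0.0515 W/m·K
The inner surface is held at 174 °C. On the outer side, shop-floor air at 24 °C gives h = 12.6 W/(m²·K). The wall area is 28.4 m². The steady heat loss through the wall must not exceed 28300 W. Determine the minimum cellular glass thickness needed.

L ≈ 3.66 mm

Model the wall as resistances in series:
R_cast iron = L/(kA) = 0.0051/(59.4×28.4) = 3.023×10^-6 K/W
R_outer film = 1/(h_o·A) = 1/(12.6×28.4) = 0.002795 K/W
Sum of the known resistances R_other = 0.002798 K/W
Required total resistance R_tot = ΔT/Q_allow = 150/28300 = 0.0053 K/W
R_cellular glass = R_tot − R_other = 0.002503 K/W
L = R·k·A = 0.002503×0.0515×28.4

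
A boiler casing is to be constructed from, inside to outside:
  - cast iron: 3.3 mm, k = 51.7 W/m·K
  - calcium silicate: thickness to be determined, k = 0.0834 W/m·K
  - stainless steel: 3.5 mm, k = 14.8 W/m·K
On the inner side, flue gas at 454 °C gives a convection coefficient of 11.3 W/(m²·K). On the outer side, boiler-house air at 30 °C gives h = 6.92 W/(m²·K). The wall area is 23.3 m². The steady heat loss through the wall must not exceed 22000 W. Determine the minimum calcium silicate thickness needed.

L ≈ 18 mm

Thermal resistances in series:
R_inner film = 1/(h_i·A) = 1/(11.3×23.3) = 0.003798 K/W
R_cast iron = L/(kA) = 0.0033/(51.7×23.3) = 2.739×10^-6 K/W
R_stainless steel = L/(kA) = 0.0035/(14.8×23.3) = 1.015×10^-5 K/W
R_outer film = 1/(h_o·A) = 1/(6.92×23.3) = 0.006202 K/W
Sum of the known resistances R_other = 0.01001 K/W
Required total resistance R_tot = ΔT/Q_allow = 424/22000 = 0.01927 K/W
R_calcium silicate = R_tot − R_other = 0.00926 K/W
L = R·k·A = 0.00926×0.0834×23.3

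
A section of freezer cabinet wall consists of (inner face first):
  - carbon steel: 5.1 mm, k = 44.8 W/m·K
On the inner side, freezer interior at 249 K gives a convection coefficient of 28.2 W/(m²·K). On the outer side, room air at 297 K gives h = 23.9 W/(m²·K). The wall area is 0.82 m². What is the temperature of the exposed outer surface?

T ≈ 271 K

Using the resistance-network approach (series):
R_inner film = 1/(h_i·A) = 1/(28.2×0.82) = 0.04325 K/W
R_carbon steel = L/(kA) = 0.0051/(44.8×0.82) = 1.388×10^-4 K/W
R_outer film = 1/(h_o·A) = 1/(23.9×0.82) = 0.05103 K/W
R_total = 0.09441 K/W;  Q = ΔT/R_total = 48/0.09441 = 508.4 W
T_interface = T_inner + Q·ΣR(inner→interface) = 249 + 508×0.04338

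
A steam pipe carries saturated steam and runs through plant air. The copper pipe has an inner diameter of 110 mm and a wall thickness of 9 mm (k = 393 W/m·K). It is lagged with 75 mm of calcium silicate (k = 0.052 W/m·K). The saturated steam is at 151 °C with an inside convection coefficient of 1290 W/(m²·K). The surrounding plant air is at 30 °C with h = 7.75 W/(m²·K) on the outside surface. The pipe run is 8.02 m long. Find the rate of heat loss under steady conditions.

Q ≈ 384 W

Treating each annulus and film as a series resistance:
R_inner film = 1/(h_i·2πr₁L) = 1/(1290×2π×0.055×8.02) = 2.797×10^-4 K/W
R_copper pipe wall = ln(64/55)/(2π×393×8.02) = 7.653×10^-6 K/W
R_calcium silicate = ln(139/64)/(2π×0.052×8.02) = 0.296 K/W
R_outer film = 1/(h_o·2πr_oL) = 1/(7.75×2π×0.139×8.02) = 0.01842 K/W
R_total = 0.3147 K/W
Q = ΔT/R_total = 121/0.3147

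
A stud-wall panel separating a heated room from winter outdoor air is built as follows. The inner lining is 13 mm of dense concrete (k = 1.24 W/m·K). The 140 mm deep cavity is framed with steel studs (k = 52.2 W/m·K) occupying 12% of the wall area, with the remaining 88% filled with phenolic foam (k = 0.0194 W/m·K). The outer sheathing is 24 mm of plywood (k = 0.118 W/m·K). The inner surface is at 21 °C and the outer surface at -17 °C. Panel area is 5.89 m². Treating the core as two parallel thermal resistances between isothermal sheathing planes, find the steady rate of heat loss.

Sheathing layers in series; stud and cavity paths in parallel between them.
R_inner = 0.013/(1.24×5.89) = 0.00178 K/W
R_stud  = 0.14/(52.2×0.12×5.89) = 0.003795 K/W
R_cav   = 0.14/(0.0194×0.88×5.89) = 1.392 K/W
1/R_core = 1/R_stud + 1/R_cav → R_core = 0.003784 K/W
R_outer = 0.024/(0.118×5.89) = 0.03453 K/W
R_total = 0.0401 K/W
Q = ΔT/R_total = 38/0.0401

Q ≈ 948 W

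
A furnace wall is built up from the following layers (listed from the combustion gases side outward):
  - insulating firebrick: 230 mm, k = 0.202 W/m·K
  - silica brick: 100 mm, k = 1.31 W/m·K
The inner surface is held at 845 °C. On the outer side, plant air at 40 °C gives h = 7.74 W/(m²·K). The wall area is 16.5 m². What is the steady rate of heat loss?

Series thermal resistances:
R_insulating firebrick = L/(kA) = 0.23/(0.202×16.5) = 0.06901 K/W
R_silica brick = L/(kA) = 0.1/(1.31×16.5) = 0.004626 K/W
R_outer film = 1/(h_o·A) = 1/(7.74×16.5) = 0.00783 K/W
R_total = 0.08146 K/W
Q = ΔT / R_total = 805 / 0.08146

Q ≈ 9880 W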